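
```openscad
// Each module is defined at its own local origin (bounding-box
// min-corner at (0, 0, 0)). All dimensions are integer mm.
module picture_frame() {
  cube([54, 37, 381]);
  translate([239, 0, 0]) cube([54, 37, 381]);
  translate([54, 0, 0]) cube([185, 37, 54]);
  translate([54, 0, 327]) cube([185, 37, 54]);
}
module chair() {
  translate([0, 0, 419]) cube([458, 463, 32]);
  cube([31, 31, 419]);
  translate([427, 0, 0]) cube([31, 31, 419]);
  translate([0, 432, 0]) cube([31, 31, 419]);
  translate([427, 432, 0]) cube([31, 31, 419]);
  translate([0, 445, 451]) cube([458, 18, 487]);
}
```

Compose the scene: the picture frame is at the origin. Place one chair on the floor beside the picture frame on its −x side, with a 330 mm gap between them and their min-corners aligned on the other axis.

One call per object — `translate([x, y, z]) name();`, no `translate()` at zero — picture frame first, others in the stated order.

picture_frame();
translate([-788, 0, 0]) chair();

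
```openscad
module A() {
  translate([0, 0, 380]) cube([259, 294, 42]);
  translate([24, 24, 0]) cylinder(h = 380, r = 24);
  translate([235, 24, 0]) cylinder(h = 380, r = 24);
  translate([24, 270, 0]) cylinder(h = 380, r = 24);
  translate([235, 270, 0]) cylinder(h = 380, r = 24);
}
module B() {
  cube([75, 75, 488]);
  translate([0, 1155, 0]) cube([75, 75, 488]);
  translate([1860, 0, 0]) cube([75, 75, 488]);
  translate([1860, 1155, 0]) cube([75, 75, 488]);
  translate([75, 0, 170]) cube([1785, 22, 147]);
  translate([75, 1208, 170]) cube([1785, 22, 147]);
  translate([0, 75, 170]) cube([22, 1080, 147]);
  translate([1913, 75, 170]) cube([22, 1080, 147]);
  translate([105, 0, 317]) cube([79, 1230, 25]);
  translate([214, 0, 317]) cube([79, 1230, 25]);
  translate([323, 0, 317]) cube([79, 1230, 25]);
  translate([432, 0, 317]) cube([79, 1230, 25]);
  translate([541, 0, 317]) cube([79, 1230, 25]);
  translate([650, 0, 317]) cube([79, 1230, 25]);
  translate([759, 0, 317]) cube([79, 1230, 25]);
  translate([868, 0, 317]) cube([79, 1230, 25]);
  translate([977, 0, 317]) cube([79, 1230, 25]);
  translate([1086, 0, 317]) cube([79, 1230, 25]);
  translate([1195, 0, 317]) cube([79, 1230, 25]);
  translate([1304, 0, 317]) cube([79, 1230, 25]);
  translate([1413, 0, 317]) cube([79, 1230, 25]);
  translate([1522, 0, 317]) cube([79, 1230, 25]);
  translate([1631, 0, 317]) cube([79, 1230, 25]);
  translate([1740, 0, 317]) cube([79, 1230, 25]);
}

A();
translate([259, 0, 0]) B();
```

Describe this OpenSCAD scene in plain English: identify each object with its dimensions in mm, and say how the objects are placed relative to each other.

A is a four-legged stool. The seat is 259×294 mm, 42 mm thick, top at z = 422 mm. It stands on four round legs, each 48 mm in diameter, from z = 0 to the seat underside, each leg's axis is inset half a diameter from the nearest pair of seat edges (so the leg's bounding box is flush with the corner).

B is a bed frame 1935 mm long (x) by 1230 mm wide (y). Four 75×75 mm corner posts, 488 mm tall, at the corners of the footprint. Four rails of 22 mm thickness and 147 mm height run between adjacent posts with their undersides at z = 170 mm, their outer faces flush with the outside of the frame (the two x-running rails run between the posts' inner faces; the two y-running rails run between the posts' inner faces). 16 slats, each 79 mm wide (x) and 25 mm thick, lie across the top of the two x-running rails, running the full 1230 mm width of the frame in y; the slats are evenly spaced along x between the inner faces of the end posts with equal gaps (rounded down to the nearest mm) at the −x end and between each pair — any rounding remainder accumulates at the +x end.

The bed frame is against the stool's +x side, with their −y faces flush.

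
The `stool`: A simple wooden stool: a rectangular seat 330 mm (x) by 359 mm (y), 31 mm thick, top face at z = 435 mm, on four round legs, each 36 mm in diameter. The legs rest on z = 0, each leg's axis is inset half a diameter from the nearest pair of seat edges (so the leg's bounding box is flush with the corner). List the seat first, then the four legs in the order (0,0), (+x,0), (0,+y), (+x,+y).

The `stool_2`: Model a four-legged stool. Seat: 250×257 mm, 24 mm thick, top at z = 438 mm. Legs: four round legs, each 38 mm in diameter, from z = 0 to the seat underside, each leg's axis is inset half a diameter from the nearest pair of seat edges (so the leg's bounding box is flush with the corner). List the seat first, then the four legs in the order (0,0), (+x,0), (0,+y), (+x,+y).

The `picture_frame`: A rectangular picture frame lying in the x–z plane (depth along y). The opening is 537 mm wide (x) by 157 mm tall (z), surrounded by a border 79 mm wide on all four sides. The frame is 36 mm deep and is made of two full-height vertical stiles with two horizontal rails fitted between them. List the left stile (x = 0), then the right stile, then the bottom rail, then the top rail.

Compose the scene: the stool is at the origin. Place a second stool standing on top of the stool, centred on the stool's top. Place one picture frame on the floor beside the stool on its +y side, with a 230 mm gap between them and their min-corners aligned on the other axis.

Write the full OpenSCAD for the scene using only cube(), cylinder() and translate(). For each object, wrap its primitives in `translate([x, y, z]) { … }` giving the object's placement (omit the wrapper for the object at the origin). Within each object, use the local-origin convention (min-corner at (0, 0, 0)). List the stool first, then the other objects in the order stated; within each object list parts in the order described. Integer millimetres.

translate([0, 0, 404]) cube([330, 359, 31]);
translate([18, 18, 0]) cylinder(h = 404, r = 18);
translate([312, 18, 0]) cylinder(h = 404, r = 18);
translate([18, 341, 0]) cylinder(h = 404, r = 18);
translate([312, 341, 0]) cylinder(h = 404, r = 18);
translate([40, 51, 435]) {
  translate([0, 0, 414]) cube([250, 257, 24]);
  translate([19, 19, 0]) cylinder(h = 414, r = 19);
  translate([231, 19, 0]) cylinder(h = 414, r = 19);
  translate([19, 238, 0]) cylinder(h = 414, r = 19);
  translate([231, 238, 0]) cylinder(h = 414, r = 19);
}
translate([0, 589, 0]) {
  cube([79, 36, 315]);
  translate([616, 0, 0]) cube([79, 36, 315]);
  translate([79, 0, 0]) cube([537, 36, 79]);
  translate([79, 0, 236]) cube([537, 36, 79]);
}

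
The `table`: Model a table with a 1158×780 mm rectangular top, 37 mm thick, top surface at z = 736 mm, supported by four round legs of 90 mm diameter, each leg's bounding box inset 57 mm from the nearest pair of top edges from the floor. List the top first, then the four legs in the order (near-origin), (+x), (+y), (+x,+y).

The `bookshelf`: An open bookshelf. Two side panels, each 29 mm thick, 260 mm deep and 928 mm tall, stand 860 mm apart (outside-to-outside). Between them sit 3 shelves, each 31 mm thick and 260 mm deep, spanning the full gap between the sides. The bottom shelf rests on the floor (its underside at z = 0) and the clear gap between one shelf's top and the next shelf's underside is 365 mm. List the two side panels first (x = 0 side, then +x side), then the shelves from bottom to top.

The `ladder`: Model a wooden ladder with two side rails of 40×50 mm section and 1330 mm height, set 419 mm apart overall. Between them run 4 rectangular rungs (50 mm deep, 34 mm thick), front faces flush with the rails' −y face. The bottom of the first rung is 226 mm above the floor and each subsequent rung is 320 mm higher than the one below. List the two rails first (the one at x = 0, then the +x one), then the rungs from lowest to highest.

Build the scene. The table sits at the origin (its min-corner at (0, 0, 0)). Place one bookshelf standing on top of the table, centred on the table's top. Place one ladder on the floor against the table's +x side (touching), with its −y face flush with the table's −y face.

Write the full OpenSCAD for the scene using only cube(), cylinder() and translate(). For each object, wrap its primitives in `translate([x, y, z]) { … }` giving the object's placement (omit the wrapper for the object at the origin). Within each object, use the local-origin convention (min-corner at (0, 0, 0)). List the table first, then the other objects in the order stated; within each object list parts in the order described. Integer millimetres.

translate([0, 0, 699]) cube([1158, 780, 37]);
translate([102, 102, 0]) cylinder(h = 699, r = 45);
translate([1056, 102, 0]) cylinder(h = 699, r = 45);
translate([102, 678, 0]) cylinder(h = 699, r = 45);
translate([1056, 678, 0]) cylinder(h = 699, r = 45);
translate([149, 260, 736]) {
  cube([29, 260, 928]);
  translate([831, 0, 0]) cube([29, 260, 928]);
  translate([29, 0, 0]) cube([802, 260, 31]);
  translate([29, 0, 396]) cube([802, 260, 31]);
  translate([29, 0, 792]) cube([802, 260, 31]);
}
translate([1158, 0, 0]) {
  cube([40, 50, 1330]);
  translate([379, 0, 0]) cube([40, 50, 1330]);
  translate([40, 0, 226]) cube([339, 50, 34]);
  translate([40, 0, 546]) cube([339, 50, 34]);
  translate([40, 0, 866]) cube([339, 50, 34]);
  translate([40, 0, 1186]) cube([339, 50, 34]);
}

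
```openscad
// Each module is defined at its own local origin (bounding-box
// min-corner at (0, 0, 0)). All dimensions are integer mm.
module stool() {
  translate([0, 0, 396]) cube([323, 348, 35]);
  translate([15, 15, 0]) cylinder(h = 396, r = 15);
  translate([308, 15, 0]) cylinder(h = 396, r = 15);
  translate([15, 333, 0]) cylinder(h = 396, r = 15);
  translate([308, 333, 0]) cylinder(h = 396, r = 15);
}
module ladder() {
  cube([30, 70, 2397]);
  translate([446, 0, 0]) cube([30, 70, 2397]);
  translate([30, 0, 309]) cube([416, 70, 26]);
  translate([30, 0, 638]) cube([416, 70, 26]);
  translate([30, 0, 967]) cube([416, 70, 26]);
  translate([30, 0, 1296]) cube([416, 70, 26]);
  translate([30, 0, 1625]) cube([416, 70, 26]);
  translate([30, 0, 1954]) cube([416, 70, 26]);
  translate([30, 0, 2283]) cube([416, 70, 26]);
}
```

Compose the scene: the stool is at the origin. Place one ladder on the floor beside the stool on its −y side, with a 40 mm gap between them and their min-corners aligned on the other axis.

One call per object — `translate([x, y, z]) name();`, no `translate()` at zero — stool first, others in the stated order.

stool();
translate([0, -110, 0]) ladder();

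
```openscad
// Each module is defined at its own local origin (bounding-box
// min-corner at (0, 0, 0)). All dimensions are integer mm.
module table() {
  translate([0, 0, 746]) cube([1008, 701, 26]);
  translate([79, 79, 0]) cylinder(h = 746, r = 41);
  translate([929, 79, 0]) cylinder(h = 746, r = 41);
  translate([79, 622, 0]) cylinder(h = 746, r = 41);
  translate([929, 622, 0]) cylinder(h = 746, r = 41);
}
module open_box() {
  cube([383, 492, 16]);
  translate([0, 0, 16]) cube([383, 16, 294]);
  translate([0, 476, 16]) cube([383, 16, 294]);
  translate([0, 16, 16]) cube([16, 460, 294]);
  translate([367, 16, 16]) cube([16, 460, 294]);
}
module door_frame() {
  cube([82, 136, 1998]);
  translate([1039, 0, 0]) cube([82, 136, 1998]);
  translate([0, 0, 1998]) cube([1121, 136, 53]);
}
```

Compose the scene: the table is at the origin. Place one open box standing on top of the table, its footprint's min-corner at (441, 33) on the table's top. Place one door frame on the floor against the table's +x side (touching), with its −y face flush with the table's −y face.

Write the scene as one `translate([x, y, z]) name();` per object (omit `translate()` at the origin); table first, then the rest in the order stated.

table();
translate([441, 33, 772]) open_box();
translate([1008, 0, 0]) door_frame();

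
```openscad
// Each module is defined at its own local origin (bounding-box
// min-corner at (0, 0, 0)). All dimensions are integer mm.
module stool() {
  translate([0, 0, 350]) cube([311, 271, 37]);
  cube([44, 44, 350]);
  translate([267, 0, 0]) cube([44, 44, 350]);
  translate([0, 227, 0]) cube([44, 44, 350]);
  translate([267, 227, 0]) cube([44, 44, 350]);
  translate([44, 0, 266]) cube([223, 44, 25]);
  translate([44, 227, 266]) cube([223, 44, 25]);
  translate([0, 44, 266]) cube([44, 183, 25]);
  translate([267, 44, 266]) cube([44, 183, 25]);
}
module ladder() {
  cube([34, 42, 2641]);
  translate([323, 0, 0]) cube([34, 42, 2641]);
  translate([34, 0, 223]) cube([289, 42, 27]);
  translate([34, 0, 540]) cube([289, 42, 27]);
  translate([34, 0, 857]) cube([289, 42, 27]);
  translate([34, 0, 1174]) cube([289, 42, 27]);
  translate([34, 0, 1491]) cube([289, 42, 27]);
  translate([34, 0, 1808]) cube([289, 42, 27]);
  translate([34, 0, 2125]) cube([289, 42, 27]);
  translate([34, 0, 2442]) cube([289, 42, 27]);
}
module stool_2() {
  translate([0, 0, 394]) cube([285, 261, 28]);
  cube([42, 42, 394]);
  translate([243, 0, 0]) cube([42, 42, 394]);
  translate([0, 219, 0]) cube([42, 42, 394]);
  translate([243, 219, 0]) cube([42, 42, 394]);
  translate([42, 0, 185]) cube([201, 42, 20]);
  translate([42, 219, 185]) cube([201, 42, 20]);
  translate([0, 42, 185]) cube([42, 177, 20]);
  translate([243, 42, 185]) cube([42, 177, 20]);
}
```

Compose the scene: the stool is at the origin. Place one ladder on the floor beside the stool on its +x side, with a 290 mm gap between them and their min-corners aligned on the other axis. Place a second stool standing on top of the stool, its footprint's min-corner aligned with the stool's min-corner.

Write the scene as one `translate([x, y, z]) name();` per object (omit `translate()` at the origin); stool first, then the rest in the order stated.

stool();
translate([601, 0, 0]) ladder();
translate([0, 0, 387]) stool_2();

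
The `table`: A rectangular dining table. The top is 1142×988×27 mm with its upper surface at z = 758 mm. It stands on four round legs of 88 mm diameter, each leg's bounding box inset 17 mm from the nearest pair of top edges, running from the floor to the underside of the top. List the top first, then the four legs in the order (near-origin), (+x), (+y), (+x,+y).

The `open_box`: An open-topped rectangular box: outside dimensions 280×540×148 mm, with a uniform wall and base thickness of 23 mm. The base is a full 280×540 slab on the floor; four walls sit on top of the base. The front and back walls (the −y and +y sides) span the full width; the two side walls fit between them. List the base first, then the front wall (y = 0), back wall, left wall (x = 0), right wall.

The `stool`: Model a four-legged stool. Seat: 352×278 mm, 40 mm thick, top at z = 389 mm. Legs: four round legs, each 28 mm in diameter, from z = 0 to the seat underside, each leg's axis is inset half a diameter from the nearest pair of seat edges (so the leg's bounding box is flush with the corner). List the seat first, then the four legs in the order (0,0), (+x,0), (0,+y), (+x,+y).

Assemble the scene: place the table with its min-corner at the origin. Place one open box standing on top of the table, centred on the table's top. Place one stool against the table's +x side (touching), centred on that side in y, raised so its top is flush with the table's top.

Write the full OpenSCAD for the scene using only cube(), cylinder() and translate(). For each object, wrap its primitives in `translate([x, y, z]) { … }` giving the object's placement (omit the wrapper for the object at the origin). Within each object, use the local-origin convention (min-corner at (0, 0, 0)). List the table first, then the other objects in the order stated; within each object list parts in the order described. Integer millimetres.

translate([0, 0, 731]) cube([1142, 988, 27]);
translate([61, 61, 0]) cylinder(h = 731, r = 44);
translate([1081, 61, 0]) cylinder(h = 731, r = 44);
translate([61, 927, 0]) cylinder(h = 731, r = 44);
translate([1081, 927, 0]) cylinder(h = 731, r = 44);
translate([431, 224, 758]) {
  cube([280, 540, 23]);
  translate([0, 0, 23]) cube([280, 23, 125]);
  translate([0, 517, 23]) cube([280, 23, 125]);
  translate([0, 23, 23]) cube([23, 494, 125]);
  translate([257, 23, 23]) cube([23, 494, 125]);
}
translate([1142, 355, 369]) {
  translate([0, 0, 349]) cube([352, 278, 40]);
  translate([14, 14, 0]) cylinder(h = 349, r = 14);
  translate([338, 14, 0]) cylinder(h = 349, r = 14);
  translate([14, 264, 0]) cylinder(h = 349, r = 14);
  translate([338, 264, 0]) cylinder(h = 349, r = 14);
}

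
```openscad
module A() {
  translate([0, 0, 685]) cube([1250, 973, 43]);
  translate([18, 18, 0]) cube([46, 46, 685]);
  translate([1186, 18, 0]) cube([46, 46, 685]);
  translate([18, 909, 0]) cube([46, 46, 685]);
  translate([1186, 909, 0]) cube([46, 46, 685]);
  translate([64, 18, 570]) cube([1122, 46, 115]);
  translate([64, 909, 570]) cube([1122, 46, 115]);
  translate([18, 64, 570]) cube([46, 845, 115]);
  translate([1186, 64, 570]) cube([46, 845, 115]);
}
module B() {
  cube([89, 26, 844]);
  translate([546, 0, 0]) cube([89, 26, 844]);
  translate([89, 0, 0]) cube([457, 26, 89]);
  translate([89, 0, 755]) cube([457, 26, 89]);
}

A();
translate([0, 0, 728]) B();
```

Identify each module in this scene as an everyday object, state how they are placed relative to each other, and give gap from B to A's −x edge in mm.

The picture frame's min-x is at 0; the table's min-x is 0; gap = 0 mm.

A is a table. B is a picture frame. The picture frame is on top of the table. The gap from the picture frame to the table's −x edge is 0 mm.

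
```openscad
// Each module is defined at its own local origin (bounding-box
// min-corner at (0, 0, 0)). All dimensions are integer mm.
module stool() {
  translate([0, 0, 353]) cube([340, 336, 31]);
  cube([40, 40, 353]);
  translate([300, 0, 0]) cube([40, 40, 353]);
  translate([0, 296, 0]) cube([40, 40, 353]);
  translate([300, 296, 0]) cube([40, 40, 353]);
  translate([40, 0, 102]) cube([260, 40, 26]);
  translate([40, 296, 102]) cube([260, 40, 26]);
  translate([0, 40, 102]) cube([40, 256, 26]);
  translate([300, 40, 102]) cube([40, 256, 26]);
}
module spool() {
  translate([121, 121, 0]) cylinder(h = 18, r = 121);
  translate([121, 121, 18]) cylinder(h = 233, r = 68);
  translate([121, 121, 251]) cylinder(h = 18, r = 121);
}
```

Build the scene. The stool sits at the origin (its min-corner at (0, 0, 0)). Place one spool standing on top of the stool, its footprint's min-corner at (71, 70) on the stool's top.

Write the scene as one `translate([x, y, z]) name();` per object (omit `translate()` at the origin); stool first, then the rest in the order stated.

stool();
translate([71, 70, 384]) spool();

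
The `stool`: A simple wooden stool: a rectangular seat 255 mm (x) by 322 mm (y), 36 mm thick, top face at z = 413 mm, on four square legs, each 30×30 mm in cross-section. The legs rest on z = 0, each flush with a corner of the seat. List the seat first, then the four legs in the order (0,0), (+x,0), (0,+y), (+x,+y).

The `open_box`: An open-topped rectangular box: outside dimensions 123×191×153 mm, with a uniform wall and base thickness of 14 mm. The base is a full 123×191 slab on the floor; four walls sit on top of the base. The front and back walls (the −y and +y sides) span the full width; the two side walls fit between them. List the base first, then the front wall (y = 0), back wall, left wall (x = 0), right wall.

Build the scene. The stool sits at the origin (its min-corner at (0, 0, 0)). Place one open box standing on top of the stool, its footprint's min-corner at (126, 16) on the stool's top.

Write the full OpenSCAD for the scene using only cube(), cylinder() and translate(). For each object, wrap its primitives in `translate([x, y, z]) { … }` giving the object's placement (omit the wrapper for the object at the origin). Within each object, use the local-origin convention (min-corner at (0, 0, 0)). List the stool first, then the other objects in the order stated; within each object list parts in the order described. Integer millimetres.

translate([0, 0, 377]) cube([255, 322, 36]);
cube([30, 30, 377]);
translate([225, 0, 0]) cube([30, 30, 377]);
translate([0, 292, 0]) cube([30, 30, 377]);
translate([225, 292, 0]) cube([30, 30, 377]);
translate([126, 16, 413]) {
  cube([123, 191, 14]);
  translate([0, 0, 14]) cube([123, 14, 139]);
  translate([0, 177, 14]) cube([123, 14, 139]);
  translate([0, 14, 14]) cube([14, 163, 139]);
  translate([109, 14, 14]) cube([14, 163, 139]);
}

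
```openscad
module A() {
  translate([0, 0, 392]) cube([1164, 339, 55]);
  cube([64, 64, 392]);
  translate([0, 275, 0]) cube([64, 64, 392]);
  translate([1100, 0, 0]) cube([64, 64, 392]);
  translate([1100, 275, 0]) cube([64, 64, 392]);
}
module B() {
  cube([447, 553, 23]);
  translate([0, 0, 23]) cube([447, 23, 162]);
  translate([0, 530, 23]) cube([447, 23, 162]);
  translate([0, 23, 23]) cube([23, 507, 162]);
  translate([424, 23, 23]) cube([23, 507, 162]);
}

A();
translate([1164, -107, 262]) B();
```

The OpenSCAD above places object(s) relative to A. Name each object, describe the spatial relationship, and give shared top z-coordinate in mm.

A is a bench. B is an open box. The open box is beside the bench with their tops flush at z = 447. The shared top z-coordinate is 447 mm.

Both tops at z = 447 mm.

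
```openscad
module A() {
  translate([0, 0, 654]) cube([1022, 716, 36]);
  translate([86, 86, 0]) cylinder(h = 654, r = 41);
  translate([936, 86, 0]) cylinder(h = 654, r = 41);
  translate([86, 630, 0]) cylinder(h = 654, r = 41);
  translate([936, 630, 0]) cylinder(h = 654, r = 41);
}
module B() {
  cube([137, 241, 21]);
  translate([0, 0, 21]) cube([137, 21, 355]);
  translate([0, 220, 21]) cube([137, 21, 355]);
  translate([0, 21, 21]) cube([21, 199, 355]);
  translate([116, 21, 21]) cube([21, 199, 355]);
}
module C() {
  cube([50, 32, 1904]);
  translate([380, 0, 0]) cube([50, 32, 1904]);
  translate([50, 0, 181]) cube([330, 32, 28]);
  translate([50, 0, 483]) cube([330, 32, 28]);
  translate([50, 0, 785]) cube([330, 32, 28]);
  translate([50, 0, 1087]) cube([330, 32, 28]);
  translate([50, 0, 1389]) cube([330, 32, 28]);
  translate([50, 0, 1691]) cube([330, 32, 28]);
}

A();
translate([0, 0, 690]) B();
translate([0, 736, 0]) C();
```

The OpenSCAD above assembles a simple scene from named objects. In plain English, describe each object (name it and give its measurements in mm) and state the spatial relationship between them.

A is a rectangular dining table. The top is 1022×716×36 mm with its upper surface at z = 690 mm. It stands on four round legs of 82 mm diameter, each leg's bounding box inset 45 mm from the nearest pair of top edges, running from the floor to the underside of the top.

B is an open storage box with external size 137×241×376 mm and wall thickness 21 mm (the base is also 21 mm thick). The base covers the whole footprint; the four walls stand on the base, with the y-facing walls full-width and the x-facing walls fitting between their inner faces.

C is a wooden ladder with two side rails of 50×32 mm section and 1904 mm height, set 430 mm apart overall. Between them run 6 rectangular rungs (32 mm deep, 28 mm thick), front faces flush with the rails' −y face. The bottom of the first rung is 181 mm above the floor and each subsequent rung is 302 mm higher than the one below.

The open box is on top of the table. The ladder is on the floor beside the table on its +y side.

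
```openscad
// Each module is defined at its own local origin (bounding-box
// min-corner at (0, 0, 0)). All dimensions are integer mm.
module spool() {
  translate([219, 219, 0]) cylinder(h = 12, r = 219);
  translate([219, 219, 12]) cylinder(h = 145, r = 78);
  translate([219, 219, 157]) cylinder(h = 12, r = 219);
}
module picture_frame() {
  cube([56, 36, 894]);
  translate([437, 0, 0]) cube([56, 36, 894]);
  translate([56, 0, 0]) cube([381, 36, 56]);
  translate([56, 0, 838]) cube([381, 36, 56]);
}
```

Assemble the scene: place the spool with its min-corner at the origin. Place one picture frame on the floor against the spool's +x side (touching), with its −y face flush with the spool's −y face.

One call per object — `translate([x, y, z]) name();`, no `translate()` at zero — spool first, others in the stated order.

spool();
translate([438, 0, 0]) picture_frame();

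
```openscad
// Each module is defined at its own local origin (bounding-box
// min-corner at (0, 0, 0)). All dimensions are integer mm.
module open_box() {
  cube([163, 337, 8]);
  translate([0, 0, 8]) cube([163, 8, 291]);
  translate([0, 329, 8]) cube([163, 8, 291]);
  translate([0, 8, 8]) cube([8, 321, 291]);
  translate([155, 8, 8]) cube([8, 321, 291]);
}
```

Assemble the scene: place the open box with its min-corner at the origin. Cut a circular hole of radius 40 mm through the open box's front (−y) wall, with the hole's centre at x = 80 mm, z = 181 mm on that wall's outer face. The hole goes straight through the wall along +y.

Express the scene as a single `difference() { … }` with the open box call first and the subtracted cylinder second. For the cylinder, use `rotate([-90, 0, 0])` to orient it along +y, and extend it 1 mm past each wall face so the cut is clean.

difference() {
  open_box();
  translate([80, -1, 181]) rotate([-90, 0, 0]) cylinder(h = 10, r = 40);
}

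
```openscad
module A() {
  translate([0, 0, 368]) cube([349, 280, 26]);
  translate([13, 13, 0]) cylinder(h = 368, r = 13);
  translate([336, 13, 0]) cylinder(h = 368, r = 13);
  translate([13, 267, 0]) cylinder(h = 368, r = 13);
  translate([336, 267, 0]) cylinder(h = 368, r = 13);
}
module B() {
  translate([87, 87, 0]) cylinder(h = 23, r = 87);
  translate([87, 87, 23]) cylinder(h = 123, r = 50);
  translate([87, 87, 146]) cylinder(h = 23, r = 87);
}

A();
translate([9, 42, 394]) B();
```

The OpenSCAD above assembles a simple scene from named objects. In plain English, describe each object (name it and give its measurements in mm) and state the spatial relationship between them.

A is a four-legged stool. The seat is a 349×280×26 mm slab whose top surface is at z = 394 mm; four round legs, each 26 mm in diameter, run from the floor (z = 0) to the underside of the seat, each leg's axis is inset half a diameter from the nearest pair of seat edges (so the leg's bounding box is flush with the corner).

B is a spool: two coaxial disc flanges of radius 87 mm and thickness 23 mm, joined by a core cylinder of radius 50 mm and height 123 mm. The lower flange rests on z = 0 and the three cylinders share a vertical axis.

The spool is on top of the stool.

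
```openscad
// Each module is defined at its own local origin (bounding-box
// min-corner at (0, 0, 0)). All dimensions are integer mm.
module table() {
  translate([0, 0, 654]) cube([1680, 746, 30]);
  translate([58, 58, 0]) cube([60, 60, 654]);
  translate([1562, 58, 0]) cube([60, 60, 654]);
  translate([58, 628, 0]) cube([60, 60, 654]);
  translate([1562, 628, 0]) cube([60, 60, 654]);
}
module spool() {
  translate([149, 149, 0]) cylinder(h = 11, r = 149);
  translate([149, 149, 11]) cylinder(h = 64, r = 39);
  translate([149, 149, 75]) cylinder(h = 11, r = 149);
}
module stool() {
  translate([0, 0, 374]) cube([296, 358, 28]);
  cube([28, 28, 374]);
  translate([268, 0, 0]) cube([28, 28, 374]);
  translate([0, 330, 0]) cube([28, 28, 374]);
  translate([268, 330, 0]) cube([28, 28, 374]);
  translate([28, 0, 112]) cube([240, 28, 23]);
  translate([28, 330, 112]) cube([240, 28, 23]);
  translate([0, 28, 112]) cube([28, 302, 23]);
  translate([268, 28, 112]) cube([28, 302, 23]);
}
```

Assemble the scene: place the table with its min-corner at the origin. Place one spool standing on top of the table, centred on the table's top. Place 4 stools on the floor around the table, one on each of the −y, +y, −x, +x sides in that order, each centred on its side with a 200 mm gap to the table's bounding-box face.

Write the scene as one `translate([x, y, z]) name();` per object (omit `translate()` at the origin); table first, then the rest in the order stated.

table();
translate([691, 224, 684]) spool();
translate([692, -558, 0]) stool();
translate([692, 946, 0]) stool();
translate([-496, 194, 0]) stool();
translate([1880, 194, 0]) stool();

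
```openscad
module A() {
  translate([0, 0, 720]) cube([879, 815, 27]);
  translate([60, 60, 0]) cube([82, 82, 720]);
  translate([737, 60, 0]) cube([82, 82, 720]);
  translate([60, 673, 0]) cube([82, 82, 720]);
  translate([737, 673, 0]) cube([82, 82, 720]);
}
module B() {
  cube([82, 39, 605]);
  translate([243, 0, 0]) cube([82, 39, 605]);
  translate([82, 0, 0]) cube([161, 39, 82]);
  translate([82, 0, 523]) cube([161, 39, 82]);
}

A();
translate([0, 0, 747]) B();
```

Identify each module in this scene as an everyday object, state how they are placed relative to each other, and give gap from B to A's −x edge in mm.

A is a table. B is a picture frame. The picture frame is on top of the table. The gap from the picture frame to the table's −x edge is 0 mm.

The picture frame's min-x is at 0; the table's min-x is 0; gap = 0 mm.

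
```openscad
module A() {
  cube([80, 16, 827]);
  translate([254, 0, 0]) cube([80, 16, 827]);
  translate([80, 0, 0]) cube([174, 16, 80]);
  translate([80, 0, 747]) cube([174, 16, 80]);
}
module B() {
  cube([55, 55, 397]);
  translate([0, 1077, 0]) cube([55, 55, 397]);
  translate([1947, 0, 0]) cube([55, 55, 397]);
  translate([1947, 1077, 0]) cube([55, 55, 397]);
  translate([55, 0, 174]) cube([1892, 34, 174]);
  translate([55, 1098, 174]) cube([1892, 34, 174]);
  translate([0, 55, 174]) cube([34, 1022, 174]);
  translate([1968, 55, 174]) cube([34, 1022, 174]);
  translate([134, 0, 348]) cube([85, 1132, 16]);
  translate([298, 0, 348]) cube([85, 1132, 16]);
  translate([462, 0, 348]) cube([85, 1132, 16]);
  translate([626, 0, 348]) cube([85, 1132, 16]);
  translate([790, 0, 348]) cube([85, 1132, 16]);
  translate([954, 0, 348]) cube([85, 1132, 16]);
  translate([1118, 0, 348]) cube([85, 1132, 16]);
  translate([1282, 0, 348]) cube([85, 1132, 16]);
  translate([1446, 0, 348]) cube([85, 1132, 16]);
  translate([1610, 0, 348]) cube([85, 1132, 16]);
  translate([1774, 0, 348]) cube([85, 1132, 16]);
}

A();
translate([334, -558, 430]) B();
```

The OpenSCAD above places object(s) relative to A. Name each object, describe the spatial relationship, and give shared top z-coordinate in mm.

A is a picture frame. B is a bed frame. The bed frame is beside the picture frame with their tops flush at z = 827. The shared top z-coordinate is 827 mm.

Both tops at z = 827 mm.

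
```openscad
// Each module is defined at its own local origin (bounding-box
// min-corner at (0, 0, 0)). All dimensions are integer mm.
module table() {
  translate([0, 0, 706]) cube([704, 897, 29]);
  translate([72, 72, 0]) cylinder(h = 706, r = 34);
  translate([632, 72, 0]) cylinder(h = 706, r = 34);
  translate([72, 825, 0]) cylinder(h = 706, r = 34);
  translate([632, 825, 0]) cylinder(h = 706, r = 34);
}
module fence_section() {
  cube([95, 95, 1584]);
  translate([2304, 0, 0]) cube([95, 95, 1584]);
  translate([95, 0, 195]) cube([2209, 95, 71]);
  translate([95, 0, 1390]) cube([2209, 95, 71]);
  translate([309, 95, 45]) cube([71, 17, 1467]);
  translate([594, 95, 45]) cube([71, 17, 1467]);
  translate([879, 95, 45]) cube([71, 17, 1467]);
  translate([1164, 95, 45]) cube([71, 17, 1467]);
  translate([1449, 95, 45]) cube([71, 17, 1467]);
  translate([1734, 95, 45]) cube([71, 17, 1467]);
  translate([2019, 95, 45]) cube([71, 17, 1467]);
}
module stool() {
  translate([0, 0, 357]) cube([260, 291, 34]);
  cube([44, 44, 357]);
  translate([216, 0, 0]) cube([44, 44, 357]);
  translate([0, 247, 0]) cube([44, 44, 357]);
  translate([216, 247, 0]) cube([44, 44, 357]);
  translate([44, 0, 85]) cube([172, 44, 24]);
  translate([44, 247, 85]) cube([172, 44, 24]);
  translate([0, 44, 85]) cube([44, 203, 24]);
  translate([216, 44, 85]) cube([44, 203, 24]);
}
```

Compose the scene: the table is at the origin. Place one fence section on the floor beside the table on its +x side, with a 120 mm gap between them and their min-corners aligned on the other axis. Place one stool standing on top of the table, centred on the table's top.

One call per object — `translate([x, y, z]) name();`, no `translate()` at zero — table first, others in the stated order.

table();
translate([824, 0, 0]) fence_section();
translate([222, 303, 735]) stool();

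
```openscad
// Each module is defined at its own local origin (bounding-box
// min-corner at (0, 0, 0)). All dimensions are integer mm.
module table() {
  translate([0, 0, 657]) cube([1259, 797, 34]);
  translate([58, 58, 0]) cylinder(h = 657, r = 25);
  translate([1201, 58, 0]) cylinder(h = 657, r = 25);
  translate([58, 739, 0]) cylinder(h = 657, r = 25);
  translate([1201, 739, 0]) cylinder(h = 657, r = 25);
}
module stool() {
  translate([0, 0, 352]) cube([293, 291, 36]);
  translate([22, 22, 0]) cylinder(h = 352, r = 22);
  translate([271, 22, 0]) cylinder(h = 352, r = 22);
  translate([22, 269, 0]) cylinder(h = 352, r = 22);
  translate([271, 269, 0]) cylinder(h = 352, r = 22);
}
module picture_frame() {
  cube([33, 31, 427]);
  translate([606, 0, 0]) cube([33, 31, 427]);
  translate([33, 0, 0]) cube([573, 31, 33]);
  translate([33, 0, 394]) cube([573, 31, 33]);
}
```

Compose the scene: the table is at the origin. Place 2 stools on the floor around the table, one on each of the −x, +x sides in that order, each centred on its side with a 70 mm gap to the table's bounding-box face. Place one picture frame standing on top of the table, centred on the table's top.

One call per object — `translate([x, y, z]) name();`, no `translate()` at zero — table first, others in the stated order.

table();
translate([-363, 253, 0]) stool();
translate([1329, 253, 0]) stool();
translate([310, 383, 691]) picture_frame();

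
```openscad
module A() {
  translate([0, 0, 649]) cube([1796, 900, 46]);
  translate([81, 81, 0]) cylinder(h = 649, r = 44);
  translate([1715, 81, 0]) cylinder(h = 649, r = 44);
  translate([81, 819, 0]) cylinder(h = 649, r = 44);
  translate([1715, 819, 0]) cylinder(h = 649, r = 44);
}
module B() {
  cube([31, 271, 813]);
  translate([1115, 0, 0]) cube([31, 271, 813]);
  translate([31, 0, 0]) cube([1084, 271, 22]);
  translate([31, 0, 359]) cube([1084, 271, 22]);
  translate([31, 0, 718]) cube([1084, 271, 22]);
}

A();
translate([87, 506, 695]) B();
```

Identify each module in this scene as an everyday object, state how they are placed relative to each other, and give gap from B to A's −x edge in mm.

A is a table. B is a bookshelf. The bookshelf is on top of the table. The gap from the bookshelf to the table's −x edge is 87 mm.

The bookshelf's min-x is at 87; the table's min-x is 0; gap = 87 mm.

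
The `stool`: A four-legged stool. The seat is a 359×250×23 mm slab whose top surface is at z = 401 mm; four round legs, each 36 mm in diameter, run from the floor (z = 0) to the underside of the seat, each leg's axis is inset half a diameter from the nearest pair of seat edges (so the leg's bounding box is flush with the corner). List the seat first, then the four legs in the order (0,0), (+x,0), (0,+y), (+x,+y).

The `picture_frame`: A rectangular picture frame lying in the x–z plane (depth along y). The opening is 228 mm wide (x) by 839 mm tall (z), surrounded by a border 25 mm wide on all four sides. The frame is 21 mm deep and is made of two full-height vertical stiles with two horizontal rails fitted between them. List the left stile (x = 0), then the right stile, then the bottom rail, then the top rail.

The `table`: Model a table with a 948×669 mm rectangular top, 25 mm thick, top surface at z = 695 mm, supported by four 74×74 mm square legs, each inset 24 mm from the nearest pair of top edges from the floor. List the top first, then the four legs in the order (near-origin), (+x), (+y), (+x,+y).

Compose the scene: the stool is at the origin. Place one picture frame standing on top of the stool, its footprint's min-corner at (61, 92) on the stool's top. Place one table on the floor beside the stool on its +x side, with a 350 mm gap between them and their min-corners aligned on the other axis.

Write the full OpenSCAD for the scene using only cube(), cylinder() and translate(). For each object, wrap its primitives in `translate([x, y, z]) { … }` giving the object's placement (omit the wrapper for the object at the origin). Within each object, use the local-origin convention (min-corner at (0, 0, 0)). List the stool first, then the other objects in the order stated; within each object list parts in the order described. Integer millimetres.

translate([0, 0, 378]) cube([359, 250, 23]);
translate([18, 18, 0]) cylinder(h = 378, r = 18);
translate([341, 18, 0]) cylinder(h = 378, r = 18);
translate([18, 232, 0]) cylinder(h = 378, r = 18);
translate([341, 232, 0]) cylinder(h = 378, r = 18);
translate([61, 92, 401]) {
  cube([25, 21, 889]);
  translate([253, 0, 0]) cube([25, 21, 889]);
  translate([25, 0, 0]) cube([228, 21, 25]);
  translate([25, 0, 864]) cube([228, 21, 25]);
}
translate([709, 0, 0]) {
  translate([0, 0, 670]) cube([948, 669, 25]);
  translate([24, 24, 0]) cube([74, 74, 670]);
  translate([850, 24, 0]) cube([74, 74, 670]);
  translate([24, 571, 0]) cube([74, 74, 670]);
  translate([850, 571, 0]) cube([74, 74, 670]);
}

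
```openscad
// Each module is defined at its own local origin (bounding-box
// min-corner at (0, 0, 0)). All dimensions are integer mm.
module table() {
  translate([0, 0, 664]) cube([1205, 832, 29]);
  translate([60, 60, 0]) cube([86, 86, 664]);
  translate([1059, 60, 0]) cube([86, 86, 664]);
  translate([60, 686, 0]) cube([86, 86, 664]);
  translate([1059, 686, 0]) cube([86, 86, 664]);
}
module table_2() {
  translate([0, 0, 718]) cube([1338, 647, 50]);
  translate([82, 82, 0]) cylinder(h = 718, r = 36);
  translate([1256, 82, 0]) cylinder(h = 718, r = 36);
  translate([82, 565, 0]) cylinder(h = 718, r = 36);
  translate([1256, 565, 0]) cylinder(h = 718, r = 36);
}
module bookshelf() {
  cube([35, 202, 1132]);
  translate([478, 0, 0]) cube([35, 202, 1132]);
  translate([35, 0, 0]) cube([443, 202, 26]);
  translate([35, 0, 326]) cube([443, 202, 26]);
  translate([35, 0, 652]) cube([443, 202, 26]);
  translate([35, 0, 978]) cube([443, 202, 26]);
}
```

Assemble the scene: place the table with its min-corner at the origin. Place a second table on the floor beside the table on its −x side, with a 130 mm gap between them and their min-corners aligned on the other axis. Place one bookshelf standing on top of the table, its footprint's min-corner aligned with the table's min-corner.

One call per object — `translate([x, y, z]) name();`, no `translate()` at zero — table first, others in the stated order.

table();
translate([-1468, 0, 0]) table_2();
translate([0, 0, 693]) bookshelf();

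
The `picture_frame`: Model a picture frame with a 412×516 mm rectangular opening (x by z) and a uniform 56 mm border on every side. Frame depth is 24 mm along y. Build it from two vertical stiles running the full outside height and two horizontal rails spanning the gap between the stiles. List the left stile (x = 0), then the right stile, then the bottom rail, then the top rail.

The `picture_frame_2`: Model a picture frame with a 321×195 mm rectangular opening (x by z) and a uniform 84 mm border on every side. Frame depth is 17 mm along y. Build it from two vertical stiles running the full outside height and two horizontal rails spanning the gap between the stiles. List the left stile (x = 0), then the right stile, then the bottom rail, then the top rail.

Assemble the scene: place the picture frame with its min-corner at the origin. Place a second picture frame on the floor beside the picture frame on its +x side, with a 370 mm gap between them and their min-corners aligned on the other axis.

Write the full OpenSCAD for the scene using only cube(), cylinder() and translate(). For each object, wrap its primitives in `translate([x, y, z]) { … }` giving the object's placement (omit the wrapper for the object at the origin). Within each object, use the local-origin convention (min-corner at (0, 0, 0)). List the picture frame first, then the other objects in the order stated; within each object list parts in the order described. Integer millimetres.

cube([56, 24, 628]);
translate([468, 0, 0]) cube([56, 24, 628]);
translate([56, 0, 0]) cube([412, 24, 56]);
translate([56, 0, 572]) cube([412, 24, 56]);
translate([894, 0, 0]) {
  cube([84, 17, 363]);
  translate([405, 0, 0]) cube([84, 17, 363]);
  translate([84, 0, 0]) cube([321, 17, 84]);
  translate([84, 0, 279]) cube([321, 17, 84]);
}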